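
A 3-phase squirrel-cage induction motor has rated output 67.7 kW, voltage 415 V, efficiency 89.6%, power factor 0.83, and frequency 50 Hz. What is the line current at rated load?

P_out = 67.7 kW = 67700 W
P_in = P_out / η = 67700 / 0.896 = 75558 W
I_L = P_in / (√3·V_L·cosφ) = 75558 / (1.732 × 415 × 0.83) = 127 A

127 A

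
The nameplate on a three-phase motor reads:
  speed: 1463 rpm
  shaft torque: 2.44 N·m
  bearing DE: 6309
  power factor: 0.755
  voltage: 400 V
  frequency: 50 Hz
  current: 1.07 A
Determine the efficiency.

ω = 2π × 1463/60 = 153.2 rad/s; P_out = τω = 2.44 × 153.2 = 374 W
P_in = √3·V_L·I_L·cosφ = 1.732 × 400 × 1.07 × 0.755 = 560 W
η = P_out / P_in = 374 / 560 = 0.668 = 66.8%

66.8 %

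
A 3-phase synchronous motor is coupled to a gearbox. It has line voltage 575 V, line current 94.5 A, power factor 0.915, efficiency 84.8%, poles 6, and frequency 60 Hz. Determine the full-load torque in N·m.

P_in = √3·V·I·cosφ = 1.732 × 575 × 94.5 × 0.915 = 86113 W
P_out = η·P_in = 0.848 × 86113 = 73024 W
n = n_s = 120×60/6 = 1200 rpm (synchronous)
ω = 2π×1200/60 = 125.7 rad/s
τ = P_out/ω = 73024/125.7 = 581 N·m

581 N·m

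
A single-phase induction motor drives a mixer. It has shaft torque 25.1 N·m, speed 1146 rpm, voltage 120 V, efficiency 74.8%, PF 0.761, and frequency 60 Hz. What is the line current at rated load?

44.1 A

ω = 2π×1146/60 = 120 rad/s; P_out = τω = 25.1 × 120 = 3012 W
P_in = P_out / η = 3012 / 0.748 = 4027 W
I = P_in / (V·cosφ) = 4027 / (120 × 0.761) = 44.1 A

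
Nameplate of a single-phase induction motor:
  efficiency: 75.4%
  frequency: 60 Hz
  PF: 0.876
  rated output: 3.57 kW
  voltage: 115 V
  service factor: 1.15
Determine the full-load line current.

P_out = 3.57 kW = 3570 W
P_in = P_out / η = 3570 / 0.754 = 4735 W
I = P_in / (V·cosφ) = 4735 / (115 × 0.876) = 47 A

47 A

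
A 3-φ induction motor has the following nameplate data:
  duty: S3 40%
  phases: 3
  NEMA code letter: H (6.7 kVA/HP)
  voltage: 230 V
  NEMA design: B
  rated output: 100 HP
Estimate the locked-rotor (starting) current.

S_LR = 6.7 × 100 = 670 kVA
I_LR = S_LR/(√3·V_L) = 670000/(1.732×230) = 1680 A

1680 A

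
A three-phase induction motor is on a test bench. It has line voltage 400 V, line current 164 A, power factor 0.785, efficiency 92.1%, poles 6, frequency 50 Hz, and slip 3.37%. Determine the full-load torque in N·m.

P_in = √3·V·I·cosφ = 1.732 × 400 × 164 × 0.785 = 89191 W
P_out = η·P_in = 0.921 × 89191 = 82145 W
n_s = 120×50/6 = 1000 rpm; n = 1000×(1−0.0337) = 966 rpm
ω = 2π×966/60 = 101.2 rad/s
τ = P_out/ω = 82145/101.2 = 812 N·m

812 N·m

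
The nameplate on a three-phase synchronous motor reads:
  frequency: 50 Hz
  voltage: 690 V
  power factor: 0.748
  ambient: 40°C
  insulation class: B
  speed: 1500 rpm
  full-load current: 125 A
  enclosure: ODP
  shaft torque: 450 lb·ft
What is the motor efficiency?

85.8 %

τ = 450 lb·ft × 1.356 = 610.2 N·m
ω = 2π × 1500/60 = 157.1 rad/s; P_out = τω = 610.2 × 157.1 = 95862 W
P_in = √3·V_L·I_L·cosφ = 1.732 × 690 × 125 × 0.748 = 111740 W
η = P_out / P_in = 95862 / 111740 = 0.858 = 85.8%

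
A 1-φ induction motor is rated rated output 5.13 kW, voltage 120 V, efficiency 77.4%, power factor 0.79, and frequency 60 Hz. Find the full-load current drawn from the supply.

69.9 A

P_out = 5.13 kW = 5130 W
P_in = P_out / η = 5130 / 0.774 = 6628 W
I = P_in / (V·cosφ) = 6628 / (120 × 0.79) = 69.9 A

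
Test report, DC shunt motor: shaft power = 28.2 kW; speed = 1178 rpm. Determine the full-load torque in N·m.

229 N·m

ω = 2π × 1178/60 = 123.4 rad/s
τ = P/ω = 28200/123.4 = 229 N·m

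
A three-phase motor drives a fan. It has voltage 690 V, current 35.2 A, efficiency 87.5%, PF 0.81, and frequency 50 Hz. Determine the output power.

29.8 kW

P_in = √3·V·I·cosφ = 1.732 × 690 × 35.2 × 0.81 = 34074 W
P_out = η·P_in = 0.875 × 34074 = 29815 W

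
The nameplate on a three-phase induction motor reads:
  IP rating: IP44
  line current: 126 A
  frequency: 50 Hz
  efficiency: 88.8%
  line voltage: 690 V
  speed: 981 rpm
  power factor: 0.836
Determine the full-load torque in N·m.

1090 N·m

P_in = √3·V·I·cosφ = 1.732 × 690 × 126 × 0.836 = 125885 W
P_out = η·P_in = 0.888 × 125885 = 111786 W
n = 981 rpm
ω = 2π×981/60 = 102.7 rad/s
τ = P_out/ω = 111786/102.7 = 1090 N·m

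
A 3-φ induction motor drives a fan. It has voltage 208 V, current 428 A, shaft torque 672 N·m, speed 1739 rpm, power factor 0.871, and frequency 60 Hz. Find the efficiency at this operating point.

ω = 2π × 1739/60 = 182.1 rad/s; P_out = τω = 672 × 182.1 = 122371 W
P_in = √3·V_L·I_L·cosφ = 1.732 × 208 × 428 × 0.871 = 134299 W
η = P_out / P_in = 122371 / 134299 = 0.911 = 91.1%

91.1 %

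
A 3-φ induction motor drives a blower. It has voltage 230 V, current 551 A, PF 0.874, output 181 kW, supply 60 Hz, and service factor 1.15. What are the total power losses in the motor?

P_in = √3·V·I·cosφ = 1.732×230×551×0.874 = 191840 W
P_out = 181000 W
Losses = P_in − P_out = 191840 − 181000 = 10840 W

10.8 kW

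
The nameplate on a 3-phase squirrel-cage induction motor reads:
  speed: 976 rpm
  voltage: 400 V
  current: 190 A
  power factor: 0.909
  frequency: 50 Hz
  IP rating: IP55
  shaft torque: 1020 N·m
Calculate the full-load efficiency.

87.1 %

ω = 2π × 976/60 = 102.2 rad/s; P_out = τω = 1020 × 102.2 = 104244 W
P_in = √3·V_L·I_L·cosφ = 1.732 × 400 × 190 × 0.909 = 119653 W
η = P_out / P_in = 104244 / 119653 = 0.871 = 87.1%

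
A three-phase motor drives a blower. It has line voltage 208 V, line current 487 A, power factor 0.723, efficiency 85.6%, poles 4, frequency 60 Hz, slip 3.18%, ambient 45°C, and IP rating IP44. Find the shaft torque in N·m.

P_in = √3·V·I·cosφ = 1.732 × 208 × 487 × 0.723 = 126846 W
P_out = η·P_in = 0.856 × 126846 = 108580 W
n_s = 120×60/4 = 1800 rpm; n = 1800×(1−0.0318) = 1743 rpm
ω = 2π×1743/60 = 182.5 rad/s
τ = P_out/ω = 108580/182.5 = 595 N·m

595 N·m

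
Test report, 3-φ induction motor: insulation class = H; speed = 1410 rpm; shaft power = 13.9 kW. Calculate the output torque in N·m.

ω = 2π × 1410/60 = 147.7 rad/s
τ = P/ω = 13900/147.7 = 94.1 N·m

94.1 N·m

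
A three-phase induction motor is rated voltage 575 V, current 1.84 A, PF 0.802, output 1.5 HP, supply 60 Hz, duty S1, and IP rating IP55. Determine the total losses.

351 W

P_in = √3·V·I·cosφ = 1.732×575×1.84×0.802 = 1470 W
P_out = 1.5×746 = 1119 W
Losses = P_in − P_out = 1470 − 1119 = 351 W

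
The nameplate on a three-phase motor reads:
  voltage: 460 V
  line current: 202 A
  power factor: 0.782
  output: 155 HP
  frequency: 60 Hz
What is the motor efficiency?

91.9 %

P_out = 155 × 746 = 115630 W
P_in = √3·V_L·I_L·cosφ = 1.732 × 460 × 202 × 0.782 = 125853 W
η = P_out / P_in = 115630 / 125853 = 0.919 = 91.9%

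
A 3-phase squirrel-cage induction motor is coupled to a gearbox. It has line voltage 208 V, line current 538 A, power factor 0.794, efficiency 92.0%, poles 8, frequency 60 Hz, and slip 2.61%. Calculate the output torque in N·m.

P_in = √3·V·I·cosφ = 1.732 × 208 × 538 × 0.794 = 153891 W
P_out = η·P_in = 0.92 × 153891 = 141580 W
n_s = 120×60/8 = 900 rpm; n = 900×(1−0.0261) = 877 rpm
ω = 2π×877/60 = 91.84 rad/s
τ = P_out/ω = 141580/91.84 = 1540 N·m

1540 N·m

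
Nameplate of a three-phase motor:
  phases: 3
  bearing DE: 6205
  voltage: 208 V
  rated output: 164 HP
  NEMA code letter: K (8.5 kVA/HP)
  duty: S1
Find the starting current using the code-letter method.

S_LR = 8.5 × 164 = 1394 kVA
I_LR = S_LR/(√3·V_L) = 1394000/(1.732×208) = 3870 A

3870 A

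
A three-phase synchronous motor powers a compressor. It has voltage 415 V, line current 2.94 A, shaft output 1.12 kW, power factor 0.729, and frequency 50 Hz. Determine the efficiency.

P_out = 1.12 kW = 1120 W
P_in = √3·V_L·I_L·cosφ = 1.732 × 415 × 2.94 × 0.729 = 1541 W
η = P_out / P_in = 1120 / 1541 = 0.727 = 72.7%

72.7 %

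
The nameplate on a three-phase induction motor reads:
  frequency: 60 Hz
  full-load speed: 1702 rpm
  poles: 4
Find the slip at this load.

n_s = 120f/p = 120×60/4 = 1800 rpm
s = (n_s − n)/n_s = (1800 − 1702)/1800 = 0.0544

5.4 %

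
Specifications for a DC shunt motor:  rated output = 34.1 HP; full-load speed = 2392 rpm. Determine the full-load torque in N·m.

P_out = 34.1 × 746 = 25439 W
ω = 2π × 2392/60 = 250.5 rad/s
τ = P_out/ω = 25439/250.5 = 102 N·m

102 N·m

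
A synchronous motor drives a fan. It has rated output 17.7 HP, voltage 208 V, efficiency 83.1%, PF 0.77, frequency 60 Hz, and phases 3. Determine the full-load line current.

57.3 A

P_out = 17.7 × 746 = 13204 W
P_in = P_out / η = 13204 / 0.831 = 15889 W
I_L = P_in / (√3·V_L·cosφ) = 15889 / (1.732 × 208 × 0.77) = 57.3 A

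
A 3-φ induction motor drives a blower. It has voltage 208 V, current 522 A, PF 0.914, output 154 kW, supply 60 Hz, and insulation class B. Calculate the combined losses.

P_in = √3·V·I·cosφ = 1.732×208×522×0.914 = 171881 W
P_out = 154000 W
Losses = P_in − P_out = 171881 − 154000 = 17881 W

17900 W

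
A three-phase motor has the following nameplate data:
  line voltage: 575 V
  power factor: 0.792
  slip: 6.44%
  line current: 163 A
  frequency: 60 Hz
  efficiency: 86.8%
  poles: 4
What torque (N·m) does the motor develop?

633 N·m

P_in = √3·V·I·cosφ = 1.732 × 575 × 163 × 0.792 = 128567 W
P_out = η·P_in = 0.868 × 128567 = 111596 W
n_s = 120×60/4 = 1800 rpm; n = 1800×(1−0.0644) = 1684 rpm
ω = 2π×1684/60 = 176.3 rad/s
τ = P_out/ω = 111596/176.3 = 633 N·m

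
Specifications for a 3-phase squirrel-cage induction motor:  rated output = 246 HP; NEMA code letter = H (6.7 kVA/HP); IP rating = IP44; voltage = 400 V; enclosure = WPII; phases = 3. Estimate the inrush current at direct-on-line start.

2380 A

S_LR = 6.7 × 246 = 1648.2 kVA
I_LR = S_LR/(√3·V_L) = 1648200/(1.732×400) = 2380 A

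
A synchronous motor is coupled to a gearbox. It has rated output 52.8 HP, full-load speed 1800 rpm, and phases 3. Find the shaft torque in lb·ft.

154 lb·ft

P_out = 52.8 × 746 = 39389 W
ω = 2π × 1800/60 = 188.5 rad/s
τ = P_out/ω = 39389/188.5 = 209 N·m
In lb·ft: 209/1.356 = 154 lb·ft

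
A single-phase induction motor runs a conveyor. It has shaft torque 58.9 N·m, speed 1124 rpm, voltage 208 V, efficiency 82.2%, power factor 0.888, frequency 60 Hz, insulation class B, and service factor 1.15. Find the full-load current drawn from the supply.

45.7 A

ω = 2π×1124/60 = 117.7 rad/s; P_out = τω = 58.9 × 117.7 = 6933 W
P_in = P_out / η = 6933 / 0.822 = 8434 W
I = P_in / (V·cosφ) = 8434 / (208 × 0.888) = 45.7 A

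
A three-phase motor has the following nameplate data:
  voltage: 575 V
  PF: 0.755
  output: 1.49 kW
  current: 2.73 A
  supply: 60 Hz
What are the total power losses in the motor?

563 W

P_in = √3·V·I·cosφ = 1.732×575×2.73×0.755 = 2053 W
P_out = 1490 W
Losses = P_in − P_out = 2053 − 1490 = 563 W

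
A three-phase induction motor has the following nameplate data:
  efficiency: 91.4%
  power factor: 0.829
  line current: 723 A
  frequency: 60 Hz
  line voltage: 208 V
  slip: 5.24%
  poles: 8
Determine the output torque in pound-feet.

P_in = √3·V·I·cosφ = 1.732 × 208 × 723 × 0.829 = 215926 W
P_out = η·P_in = 0.914 × 215926 = 197356 W
n_s = 120×60/8 = 900 rpm; n = 900×(1−0.0524) = 853 rpm
ω = 2π×853/60 = 89.33 rad/s
τ = P_out/ω = 197356/89.33 = 2209 N·m
In lb·ft: 2209/1.356 = 1630 lb·ft

1630 lb·ft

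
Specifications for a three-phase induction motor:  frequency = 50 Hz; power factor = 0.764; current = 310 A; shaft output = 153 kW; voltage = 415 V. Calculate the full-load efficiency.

89.9 %

P_out = 153 kW = 153000 W
P_in = √3·V_L·I_L·cosφ = 1.732 × 415 × 310 × 0.764 = 170236 W
η = P_out / P_in = 153000 / 170236 = 0.899 = 89.9%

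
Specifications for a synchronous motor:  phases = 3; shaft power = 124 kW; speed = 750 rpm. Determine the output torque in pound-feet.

ω = 2π × 750/60 = 78.54 rad/s
τ = P/ω = 124000/78.54 = 1579 N·m
In lb·ft: 1579/1.356 = 1160 lb·ft

1160 lb·ft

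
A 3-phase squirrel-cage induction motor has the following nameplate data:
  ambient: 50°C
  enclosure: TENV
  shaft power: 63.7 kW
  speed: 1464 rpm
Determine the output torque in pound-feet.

306 lb·ft

ω = 2π × 1464/60 = 153.3 rad/s
τ = P/ω = 63700/153.3 = 415.5 N·m
In lb·ft: 415.5/1.356 = 306 lb·ft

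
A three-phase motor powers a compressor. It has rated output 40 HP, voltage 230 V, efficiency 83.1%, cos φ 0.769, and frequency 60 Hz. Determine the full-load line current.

117 A

P_out = 40 × 746 = 29840 W
P_in = P_out / η = 29840 / 0.831 = 35909 W
I_L = P_in / (√3·V_L·cosφ) = 35909 / (1.732 × 230 × 0.769) = 117 A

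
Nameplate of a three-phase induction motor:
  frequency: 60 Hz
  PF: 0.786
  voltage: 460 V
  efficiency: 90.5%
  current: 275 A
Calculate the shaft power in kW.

P_in = √3·V·I·cosφ = 1.732 × 460 × 275 × 0.786 = 172211 W
P_out = η·P_in = 0.905 × 172211 = 155851 W

156 kW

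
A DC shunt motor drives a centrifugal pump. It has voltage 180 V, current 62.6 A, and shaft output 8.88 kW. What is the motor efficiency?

78.8 %

P_out = 8.88 kW = 8880 W
P_in = V·I = 180 × 62.6 = 11268 W
η = P_out / P_in = 8880 / 11268 = 0.788 = 78.8%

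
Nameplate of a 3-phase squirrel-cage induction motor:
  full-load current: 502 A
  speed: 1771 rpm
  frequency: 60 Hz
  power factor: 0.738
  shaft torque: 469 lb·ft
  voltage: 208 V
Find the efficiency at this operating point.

τ = 469 lb·ft × 1.356 = 636 N·m
ω = 2π × 1771/60 = 185.5 rad/s; P_out = τω = 636 × 185.5 = 117978 W
P_in = √3·V_L·I_L·cosφ = 1.732 × 208 × 502 × 0.738 = 133466 W
η = P_out / P_in = 117978 / 133466 = 0.884 = 88.4%

88.4 %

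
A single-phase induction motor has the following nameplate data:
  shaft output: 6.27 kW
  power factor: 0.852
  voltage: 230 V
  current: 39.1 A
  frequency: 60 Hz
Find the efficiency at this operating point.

P_out = 6.27 kW = 6270 W
P_in = V·I·cosφ = 230 × 39.1 × 0.852 = 7662 W
η = P_out / P_in = 6270 / 7662 = 0.818 = 81.8%

81.8 %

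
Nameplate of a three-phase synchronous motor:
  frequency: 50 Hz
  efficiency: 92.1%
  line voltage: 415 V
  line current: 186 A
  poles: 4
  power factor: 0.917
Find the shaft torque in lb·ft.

530 lb·ft

P_in = √3·V·I·cosφ = 1.732 × 415 × 186 × 0.917 = 122597 W
P_out = η·P_in = 0.921 × 122597 = 112912 W
n = n_s = 120×50/4 = 1500 rpm (synchronous)
ω = 2π×1500/60 = 157.1 rad/s
τ = P_out/ω = 112912/157.1 = 718.7 N·m
In lb·ft: 718.7/1.356 = 530 lb·ft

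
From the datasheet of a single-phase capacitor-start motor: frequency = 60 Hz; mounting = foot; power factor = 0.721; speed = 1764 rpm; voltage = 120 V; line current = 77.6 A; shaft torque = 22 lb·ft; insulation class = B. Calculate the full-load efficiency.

82.1 %

τ = 22 lb·ft × 1.356 = 29.83 N·m
ω = 2π × 1764/60 = 184.7 rad/s; P_out = τω = 29.83 × 184.7 = 5510 W
P_in = V·I·cosφ = 120 × 77.6 × 0.721 = 6714 W
η = P_out / P_in = 5510 / 6714 = 0.821 = 82.1%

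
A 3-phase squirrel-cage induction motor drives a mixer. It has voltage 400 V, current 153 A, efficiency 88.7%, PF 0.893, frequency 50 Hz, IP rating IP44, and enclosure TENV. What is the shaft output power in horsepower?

113 HP

P_in = √3·V·I·cosφ = 1.732 × 400 × 153 × 0.893 = 94657 W
P_out = η·P_in = 0.887 × 94657 = 83961 W
= 83961/746 = 113 HP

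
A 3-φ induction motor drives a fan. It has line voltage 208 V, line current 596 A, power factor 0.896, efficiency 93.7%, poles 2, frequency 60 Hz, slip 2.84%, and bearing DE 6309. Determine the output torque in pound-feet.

363 lb·ft

P_in = √3·V·I·cosφ = 1.732 × 208 × 596 × 0.896 = 192382 W
P_out = η·P_in = 0.937 × 192382 = 180262 W
n_s = 120×60/2 = 3600 rpm; n = 3600×(1−0.0284) = 3498 rpm
ω = 2π×3498/60 = 366.3 rad/s
τ = P_out/ω = 180262/366.3 = 492.1 N·m
In lb·ft: 492.1/1.356 = 363 lb·ft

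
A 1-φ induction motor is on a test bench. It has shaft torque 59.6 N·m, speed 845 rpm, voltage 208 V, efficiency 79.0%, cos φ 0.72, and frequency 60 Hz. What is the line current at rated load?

44.6 A

ω = 2π×845/60 = 88.49 rad/s; P_out = τω = 59.6 × 88.49 = 5274 W
P_in = P_out / η = 5274 / 0.790 = 6676 W
I = P_in / (V·cosφ) = 6676 / (208 × 0.72) = 44.6 A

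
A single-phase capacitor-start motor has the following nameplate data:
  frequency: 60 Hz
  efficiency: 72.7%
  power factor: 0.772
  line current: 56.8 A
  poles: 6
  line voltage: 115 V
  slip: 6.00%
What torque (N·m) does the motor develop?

31 N·m

P_in = V·I·cosφ = 115 × 56.8 × 0.772 = 5043 W
P_out = η·P_in = 0.727 × 5043 = 3666 W
n_s = 120×60/6 = 1200 rpm; n = 1200×(1−0.06) = 1128 rpm
ω = 2π×1128/60 = 118.1 rad/s
τ = P_out/ω = 3666/118.1 = 31 N·m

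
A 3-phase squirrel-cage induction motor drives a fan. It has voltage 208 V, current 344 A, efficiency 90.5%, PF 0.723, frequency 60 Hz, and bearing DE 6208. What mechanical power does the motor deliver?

P_in = √3·V·I·cosφ = 1.732 × 208 × 344 × 0.723 = 89600 W
P_out = η·P_in = 0.905 × 89600 = 81088 W

81.1 kW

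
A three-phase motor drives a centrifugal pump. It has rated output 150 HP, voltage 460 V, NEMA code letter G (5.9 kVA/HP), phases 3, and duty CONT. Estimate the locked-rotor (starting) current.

S_LR = 5.9 × 150 = 885 kVA
I_LR = S_LR/(√3·V_L) = 885000/(1.732×460) = 1110 A

1110 A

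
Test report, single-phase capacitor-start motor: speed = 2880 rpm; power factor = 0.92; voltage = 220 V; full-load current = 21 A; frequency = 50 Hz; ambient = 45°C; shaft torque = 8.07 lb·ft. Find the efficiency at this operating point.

77.6 %

τ = 8.07 lb·ft × 1.356 = 10.94 N·m
ω = 2π × 2880/60 = 301.6 rad/s; P_out = τω = 10.94 × 301.6 = 3300 W
P_in = V·I·cosφ = 220 × 21 × 0.92 = 4250 W
η = P_out / P_in = 3300 / 4250 = 0.776 = 77.6%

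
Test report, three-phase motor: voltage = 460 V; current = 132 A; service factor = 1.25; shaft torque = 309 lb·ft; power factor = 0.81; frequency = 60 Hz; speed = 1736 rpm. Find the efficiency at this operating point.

89.4 %

τ = 309 lb·ft × 1.356 = 419 N·m
ω = 2π × 1736/60 = 181.8 rad/s; P_out = τω = 419 × 181.8 = 76174 W
P_in = √3·V_L·I_L·cosφ = 1.732 × 460 × 132 × 0.81 = 85185 W
η = P_out / P_in = 76174 / 85185 = 0.894 = 89.4%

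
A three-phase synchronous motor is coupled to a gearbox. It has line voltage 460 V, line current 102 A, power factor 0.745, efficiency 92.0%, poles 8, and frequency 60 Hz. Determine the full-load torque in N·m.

P_in = √3·V·I·cosφ = 1.732 × 460 × 102 × 0.745 = 60543 W
P_out = η·P_in = 0.92 × 60543 = 55700 W
n = n_s = 120×60/8 = 900 rpm (synchronous)
ω = 2π×900/60 = 94.25 rad/s
τ = P_out/ω = 55700/94.25 = 591 N·m

591 N·m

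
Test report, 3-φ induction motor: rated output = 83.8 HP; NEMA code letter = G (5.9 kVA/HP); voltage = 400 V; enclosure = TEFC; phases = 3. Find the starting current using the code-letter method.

S_LR = 5.9 × 83.8 = 494.42 kVA
I_LR = S_LR/(√3·V_L) = 494420/(1.732×400) = 714 A

714 A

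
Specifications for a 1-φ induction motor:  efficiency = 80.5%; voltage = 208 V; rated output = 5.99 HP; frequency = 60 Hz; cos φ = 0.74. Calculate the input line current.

36.1 A

P_out = 5.99 × 746 = 4469 W
P_in = P_out / η = 4469 / 0.805 = 5552 W
I = P_in / (V·cosφ) = 5552 / (208 × 0.74) = 36.1 A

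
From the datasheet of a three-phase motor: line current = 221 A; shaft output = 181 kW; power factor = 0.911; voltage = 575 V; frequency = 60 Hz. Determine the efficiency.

90.3 %

P_out = 181 kW = 181000 W
P_in = √3·V_L·I_L·cosφ = 1.732 × 575 × 221 × 0.911 = 200506 W
η = P_out / P_in = 181000 / 200506 = 0.903 = 90.3%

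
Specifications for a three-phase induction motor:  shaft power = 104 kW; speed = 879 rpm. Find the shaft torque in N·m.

ω = 2π × 879/60 = 92.05 rad/s
τ = P/ω = 104000/92.05 = 1130 N·m

1130 N·m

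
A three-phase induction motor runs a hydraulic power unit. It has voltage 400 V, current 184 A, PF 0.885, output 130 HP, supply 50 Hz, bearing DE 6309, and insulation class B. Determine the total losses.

15800 W

P_in = √3·V·I·cosφ = 1.732×400×184×0.885 = 112816 W
P_out = 130×746 = 96980 W
Losses = P_in − P_out = 112816 − 96980 = 15836 W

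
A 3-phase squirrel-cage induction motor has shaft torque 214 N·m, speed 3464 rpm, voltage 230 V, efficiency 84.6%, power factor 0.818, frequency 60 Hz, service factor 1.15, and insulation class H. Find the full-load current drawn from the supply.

ω = 2π×3464/60 = 362.7 rad/s; P_out = τω = 214 × 362.7 = 77618 W
P_in = P_out / η = 77618 / 0.846 = 91747 W
I_L = P_in / (√3·V_L·cosφ) = 91747 / (1.732 × 230 × 0.818) = 282 A

282 A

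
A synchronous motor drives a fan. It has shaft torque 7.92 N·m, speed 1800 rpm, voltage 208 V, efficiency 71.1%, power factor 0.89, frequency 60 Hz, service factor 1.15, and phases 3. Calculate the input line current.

6.55 A

ω = 2π×1800/60 = 188.5 rad/s; P_out = τω = 7.92 × 188.5 = 1493 W
P_in = P_out / η = 1493 / 0.711 = 2100 W
I_L = P_in / (√3·V_L·cosφ) = 2100 / (1.732 × 208 × 0.89) = 6.55 A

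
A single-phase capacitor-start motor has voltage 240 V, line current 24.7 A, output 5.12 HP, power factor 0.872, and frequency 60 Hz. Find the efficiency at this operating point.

P_out = 5.12 × 746 = 3820 W
P_in = V·I·cosφ = 240 × 24.7 × 0.872 = 5169 W
η = P_out / P_in = 3820 / 5169 = 0.739 = 73.9%

73.9 %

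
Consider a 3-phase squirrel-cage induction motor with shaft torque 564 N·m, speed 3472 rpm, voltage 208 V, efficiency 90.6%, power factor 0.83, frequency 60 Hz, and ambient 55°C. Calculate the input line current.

ω = 2π×3472/60 = 363.6 rad/s; P_out = τω = 564 × 363.6 = 205070 W
P_in = P_out / η = 205070 / 0.906 = 226347 W
I_L = P_in / (√3·V_L·cosφ) = 226347 / (1.732 × 208 × 0.83) = 757 A

757 A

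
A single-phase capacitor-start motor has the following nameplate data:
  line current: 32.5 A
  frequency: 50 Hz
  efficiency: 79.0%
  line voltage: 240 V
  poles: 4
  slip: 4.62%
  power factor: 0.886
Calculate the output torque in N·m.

P_in = V·I·cosφ = 240 × 32.5 × 0.886 = 6911 W
P_out = η·P_in = 0.79 × 6911 = 5460 W
n_s = 120×50/4 = 1500 rpm; n = 1500×(1−0.0462) = 1431 rpm
ω = 2π×1431/60 = 149.9 rad/s
τ = P_out/ω = 5460/149.9 = 36.4 N·m

36.4 N·m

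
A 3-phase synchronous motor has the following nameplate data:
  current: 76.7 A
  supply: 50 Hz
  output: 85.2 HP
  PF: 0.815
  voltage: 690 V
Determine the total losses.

11100 W

P_in = √3·V·I·cosφ = 1.732×690×76.7×0.815 = 74705 W
P_out = 85.2×746 = 63559 W
Losses = P_in − P_out = 74705 − 63559 = 11146 W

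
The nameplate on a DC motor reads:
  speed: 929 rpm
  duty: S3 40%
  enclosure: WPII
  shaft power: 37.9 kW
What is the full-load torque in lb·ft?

ω = 2π × 929/60 = 97.28 rad/s
τ = P/ω = 37900/97.28 = 389.6 N·m
In lb·ft: 389.6/1.356 = 287 lb·ft

287 lb·ft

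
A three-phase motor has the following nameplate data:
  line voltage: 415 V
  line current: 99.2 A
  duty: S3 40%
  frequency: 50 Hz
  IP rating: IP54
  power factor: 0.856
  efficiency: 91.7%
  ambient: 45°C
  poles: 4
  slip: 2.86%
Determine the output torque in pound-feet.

271 lb·ft

P_in = √3·V·I·cosφ = 1.732 × 415 × 99.2 × 0.856 = 61035 W
P_out = η·P_in = 0.917 × 61035 = 55969 W
n_s = 120×50/4 = 1500 rpm; n = 1500×(1−0.0286) = 1457 rpm
ω = 2π×1457/60 = 152.6 rad/s
τ = P_out/ω = 55969/152.6 = 366.8 N·m
In lb·ft: 366.8/1.356 = 271 lb·ft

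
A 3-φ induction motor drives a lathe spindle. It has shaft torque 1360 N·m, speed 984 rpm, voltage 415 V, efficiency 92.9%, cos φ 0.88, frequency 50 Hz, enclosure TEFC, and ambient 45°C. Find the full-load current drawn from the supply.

ω = 2π×984/60 = 103 rad/s; P_out = τω = 1360 × 103 = 140080 W
P_in = P_out / η = 140080 / 0.929 = 150786 W
I_L = P_in / (√3·V_L·cosφ) = 150786 / (1.732 × 415 × 0.88) = 238 A

238 A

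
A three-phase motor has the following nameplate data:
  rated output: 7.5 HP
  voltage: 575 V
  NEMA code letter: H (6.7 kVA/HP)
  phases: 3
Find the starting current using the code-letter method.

50.5 A

S_LR = 6.7 × 7.5 = 50.25 kVA
I_LR = S_LR/(√3·V_L) = 50250/(1.732×575) = 50.5 A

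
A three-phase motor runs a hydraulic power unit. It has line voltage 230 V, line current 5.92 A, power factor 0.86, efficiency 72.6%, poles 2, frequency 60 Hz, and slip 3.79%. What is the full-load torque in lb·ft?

P_in = √3·V·I·cosφ = 1.732 × 230 × 5.92 × 0.86 = 2028 W
P_out = η·P_in = 0.726 × 2028 = 1472 W
n_s = 120×60/2 = 3600 rpm; n = 3600×(1−0.0379) = 3464 rpm
ω = 2π×3464/60 = 362.7 rad/s
τ = P_out/ω = 1472/362.7 = 4.058 N·m
In lb·ft: 4.058/1.356 = 2.99 lb·ft

2.99 lb·ft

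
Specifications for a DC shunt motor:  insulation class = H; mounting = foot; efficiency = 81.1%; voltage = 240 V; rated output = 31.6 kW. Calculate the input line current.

162 A

P_out = 31.6 kW = 31600 W
P_in = P_out / η = 31600 / 0.811 = 38964 W
I = P_in / V = 38964 / 240 = 162 A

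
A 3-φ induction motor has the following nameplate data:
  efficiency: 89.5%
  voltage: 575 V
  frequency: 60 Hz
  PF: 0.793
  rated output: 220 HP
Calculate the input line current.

232 A

P_out = 220 × 746 = 164120 W
P_in = P_out / η = 164120 / 0.895 = 183374 W
I_L = P_in / (√3·V_L·cosφ) = 183374 / (1.732 × 575 × 0.793) = 232 A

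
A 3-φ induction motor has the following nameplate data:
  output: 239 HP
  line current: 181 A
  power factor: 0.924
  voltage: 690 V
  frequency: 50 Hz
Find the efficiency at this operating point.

89.2 %

P_out = 239 × 746 = 178294 W
P_in = √3·V_L·I_L·cosφ = 1.732 × 690 × 181 × 0.924 = 199870 W
η = P_out / P_in = 178294 / 199870 = 0.892 = 89.2%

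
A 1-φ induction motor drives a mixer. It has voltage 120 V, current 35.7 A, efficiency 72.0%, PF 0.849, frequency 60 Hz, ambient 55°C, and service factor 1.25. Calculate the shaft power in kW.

P_in = V·I·cosφ = 120 × 35.7 × 0.849 = 3637 W
P_out = η·P_in = 0.72 × 3637 = 2619 W

2.62 kW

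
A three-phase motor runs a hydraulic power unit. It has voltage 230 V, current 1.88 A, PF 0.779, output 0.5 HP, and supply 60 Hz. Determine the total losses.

P_in = √3·V·I·cosφ = 1.732×230×1.88×0.779 = 583 W
P_out = 0.5×746 = 373 W
Losses = P_in − P_out = 583 − 373 = 210 W

210 W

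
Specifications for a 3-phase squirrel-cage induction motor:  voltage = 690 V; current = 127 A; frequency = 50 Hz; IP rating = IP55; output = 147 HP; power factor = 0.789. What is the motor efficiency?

91.6 %

P_out = 147 × 746 = 109662 W
P_in = √3·V_L·I_L·cosφ = 1.732 × 690 × 127 × 0.789 = 119751 W
η = P_out / P_in = 109662 / 119751 = 0.916 = 91.6%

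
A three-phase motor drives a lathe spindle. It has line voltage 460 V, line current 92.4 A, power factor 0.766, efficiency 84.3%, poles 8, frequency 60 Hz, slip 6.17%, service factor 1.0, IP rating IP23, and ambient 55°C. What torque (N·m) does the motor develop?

P_in = √3·V·I·cosφ = 1.732 × 460 × 92.4 × 0.766 = 56391 W
P_out = η·P_in = 0.843 × 56391 = 47538 W
n_s = 120×60/8 = 900 rpm; n = 900×(1−0.0617) = 844 rpm
ω = 2π×844/60 = 88.38 rad/s
τ = P_out/ω = 47538/88.38 = 538 N·m

538 N·m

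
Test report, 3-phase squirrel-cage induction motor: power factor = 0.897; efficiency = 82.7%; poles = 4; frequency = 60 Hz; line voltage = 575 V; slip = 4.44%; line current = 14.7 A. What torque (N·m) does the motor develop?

P_in = √3·V·I·cosφ = 1.732 × 575 × 14.7 × 0.897 = 13132 W
P_out = η·P_in = 0.827 × 13132 = 10860 W
n_s = 120×60/4 = 1800 rpm; n = 1800×(1−0.0444) = 1720 rpm
ω = 2π×1720/60 = 180.1 rad/s
τ = P_out/ω = 10860/180.1 = 60.3 N·m

60.3 N·m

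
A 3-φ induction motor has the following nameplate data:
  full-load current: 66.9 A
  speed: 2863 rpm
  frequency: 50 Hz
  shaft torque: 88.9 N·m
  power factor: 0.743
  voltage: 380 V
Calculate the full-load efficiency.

81.5 %

ω = 2π × 2863/60 = 299.8 rad/s; P_out = τω = 88.9 × 299.8 = 26652 W
P_in = √3·V_L·I_L·cosφ = 1.732 × 380 × 66.9 × 0.743 = 32715 W
η = P_out / P_in = 26652 / 32715 = 0.815 = 81.5%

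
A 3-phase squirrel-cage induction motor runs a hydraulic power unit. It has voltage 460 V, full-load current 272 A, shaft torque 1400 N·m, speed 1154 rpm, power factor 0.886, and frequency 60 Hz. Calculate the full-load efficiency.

88.1 %

ω = 2π × 1154/60 = 120.8 rad/s; P_out = τω = 1400 × 120.8 = 169120 W
P_in = √3·V_L·I_L·cosφ = 1.732 × 460 × 272 × 0.886 = 192003 W
η = P_out / P_in = 169120 / 192003 = 0.881 = 88.1%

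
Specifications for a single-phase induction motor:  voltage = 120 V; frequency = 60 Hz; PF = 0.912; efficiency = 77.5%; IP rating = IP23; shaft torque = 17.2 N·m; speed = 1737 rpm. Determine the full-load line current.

ω = 2π×1737/60 = 181.9 rad/s; P_out = τω = 17.2 × 181.9 = 3129 W
P_in = P_out / η = 3129 / 0.775 = 4037 W
I = P_in / (V·cosφ) = 4037 / (120 × 0.912) = 36.9 A

36.9 A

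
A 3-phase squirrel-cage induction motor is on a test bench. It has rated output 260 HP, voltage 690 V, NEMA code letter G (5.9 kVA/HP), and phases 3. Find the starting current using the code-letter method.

1280 A

S_LR = 5.9 × 260 = 1534 kVA
I_LR = S_LR/(√3·V_L) = 1534000/(1.732×690) = 1280 A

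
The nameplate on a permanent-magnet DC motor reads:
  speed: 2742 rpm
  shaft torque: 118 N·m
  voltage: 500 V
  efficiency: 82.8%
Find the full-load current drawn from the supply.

81.8 A

ω = 2π×2742/60 = 287.1 rad/s; P_out = τω = 118 × 287.1 = 33878 W
P_in = P_out / η = 33878 / 0.828 = 40915 W
I = P_in / V = 40915 / 500 = 81.8 A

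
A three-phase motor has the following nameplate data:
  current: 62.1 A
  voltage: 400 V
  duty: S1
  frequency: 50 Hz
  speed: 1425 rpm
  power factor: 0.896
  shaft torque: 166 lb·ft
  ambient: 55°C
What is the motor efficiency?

τ = 166 lb·ft × 1.356 = 225.1 N·m
ω = 2π × 1425/60 = 149.2 rad/s; P_out = τω = 225.1 × 149.2 = 33585 W
P_in = √3·V_L·I_L·cosφ = 1.732 × 400 × 62.1 × 0.896 = 38549 W
η = P_out / P_in = 33585 / 38549 = 0.871 = 87.1%

87.1 %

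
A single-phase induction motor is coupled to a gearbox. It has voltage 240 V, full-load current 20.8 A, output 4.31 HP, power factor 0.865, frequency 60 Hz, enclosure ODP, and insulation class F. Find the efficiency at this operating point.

P_out = 4.31 × 746 = 3215 W
P_in = V·I·cosφ = 240 × 20.8 × 0.865 = 4318 W
η = P_out / P_in = 3215 / 4318 = 0.745 = 74.5%

74.5 %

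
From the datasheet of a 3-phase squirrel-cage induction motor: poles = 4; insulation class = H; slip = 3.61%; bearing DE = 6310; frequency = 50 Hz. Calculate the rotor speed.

1446 rpm

n_s = 120f/p = 120×50/4 = 1500 rpm
n = n_s(1 − s) = 1500 × (1 − 0.0361) = 1446 rpm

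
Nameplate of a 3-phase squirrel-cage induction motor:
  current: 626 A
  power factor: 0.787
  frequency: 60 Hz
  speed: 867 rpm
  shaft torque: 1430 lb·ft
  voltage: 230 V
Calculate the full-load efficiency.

τ = 1430 lb·ft × 1.356 = 1939 N·m
ω = 2π × 867/60 = 90.79 rad/s; P_out = τω = 1939 × 90.79 = 176042 W
P_in = √3·V_L·I_L·cosφ = 1.732 × 230 × 626 × 0.787 = 196257 W
η = P_out / P_in = 176042 / 196257 = 0.897 = 89.7%

89.7 %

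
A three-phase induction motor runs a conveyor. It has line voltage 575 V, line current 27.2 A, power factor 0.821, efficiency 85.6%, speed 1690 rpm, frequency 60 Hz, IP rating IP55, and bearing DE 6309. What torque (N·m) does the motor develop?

108 N·m

P_in = √3·V·I·cosφ = 1.732 × 575 × 27.2 × 0.821 = 22240 W
P_out = η·P_in = 0.856 × 22240 = 19037 W
n = 1690 rpm
ω = 2π×1690/60 = 177 rad/s
τ = P_out/ω = 19037/177 = 108 N·m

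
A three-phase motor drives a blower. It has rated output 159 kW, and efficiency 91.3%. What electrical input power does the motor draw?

174 kW

P_out = 159000 W
P_in = P_out/η = 159000/0.913 = 174151 W = 174 kW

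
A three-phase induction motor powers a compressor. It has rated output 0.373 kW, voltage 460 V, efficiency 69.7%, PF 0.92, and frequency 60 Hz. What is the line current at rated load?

0.73 A

P_out = 0.373 kW = 373 W
P_in = P_out / η = 373 / 0.697 = 535 W
I_L = P_in / (√3·V_L·cosφ) = 535 / (1.732 × 460 × 0.92) = 0.73 A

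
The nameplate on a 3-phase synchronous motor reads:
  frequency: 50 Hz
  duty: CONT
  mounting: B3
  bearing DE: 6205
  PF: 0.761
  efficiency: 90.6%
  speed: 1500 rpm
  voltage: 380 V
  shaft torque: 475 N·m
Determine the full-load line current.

ω = 2π×1500/60 = 157.1 rad/s; P_out = τω = 475 × 157.1 = 74623 W
P_in = P_out / η = 74623 / 0.906 = 82365 W
I_L = P_in / (√3·V_L·cosφ) = 82365 / (1.732 × 380 × 0.761) = 164 A

164 A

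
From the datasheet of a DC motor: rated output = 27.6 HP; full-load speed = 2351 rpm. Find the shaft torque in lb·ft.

P_out = 27.6 × 746 = 20590 W
ω = 2π × 2351/60 = 246.2 rad/s
τ = P_out/ω = 20590/246.2 = 83.63 N·m
In lb·ft: 83.63/1.356 = 61.7 lb·ft

61.7 lb·ft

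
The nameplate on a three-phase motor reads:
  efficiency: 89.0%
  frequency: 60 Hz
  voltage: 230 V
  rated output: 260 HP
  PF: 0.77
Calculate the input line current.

P_out = 260 × 746 = 193960 W
P_in = P_out / η = 193960 / 0.890 = 217933 W
I_L = P_in / (√3·V_L·cosφ) = 217933 / (1.732 × 230 × 0.77) = 710 A

710 A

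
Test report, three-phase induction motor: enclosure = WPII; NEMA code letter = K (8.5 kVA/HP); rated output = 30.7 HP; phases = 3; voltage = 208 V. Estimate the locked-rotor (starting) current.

724 A

S_LR = 8.5 × 30.7 = 260.95 kVA
I_LR = S_LR/(√3·V_L) = 260950/(1.732×208) = 724 A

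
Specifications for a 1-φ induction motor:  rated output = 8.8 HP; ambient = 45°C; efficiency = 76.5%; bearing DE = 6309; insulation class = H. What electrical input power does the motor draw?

P_out = 8.8 × 746 = 6565 W
P_in = P_out/η = 6565/0.765 = 8582 W = 8.58 kW

8.58 kW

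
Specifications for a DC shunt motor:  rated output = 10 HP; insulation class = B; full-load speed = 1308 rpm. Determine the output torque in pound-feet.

P_out = 10 × 746 = 7460 W
ω = 2π × 1308/60 = 137 rad/s
τ = P_out/ω = 7460/137 = 54.45 N·m
In lb·ft: 54.45/1.356 = 40.2 lb·ft

40.2 lb·ft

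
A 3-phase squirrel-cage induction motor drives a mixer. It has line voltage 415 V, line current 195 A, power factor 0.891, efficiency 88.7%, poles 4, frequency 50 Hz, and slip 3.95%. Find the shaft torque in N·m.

734 N·m

P_in = √3·V·I·cosφ = 1.732 × 415 × 195 × 0.891 = 124884 W
P_out = η·P_in = 0.887 × 124884 = 110772 W
n_s = 120×50/4 = 1500 rpm; n = 1500×(1−0.0395) = 1441 rpm
ω = 2π×1441/60 = 150.9 rad/s
τ = P_out/ω = 110772/150.9 = 734 N·m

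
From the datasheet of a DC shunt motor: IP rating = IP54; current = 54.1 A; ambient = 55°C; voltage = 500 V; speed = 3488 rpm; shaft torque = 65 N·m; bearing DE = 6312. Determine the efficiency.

ω = 2π × 3488/60 = 365.3 rad/s; P_out = τω = 65 × 365.3 = 23745 W
P_in = V·I = 500 × 54.1 = 27050 W
η = P_out / P_in = 23745 / 27050 = 0.878 = 87.8%

87.8 %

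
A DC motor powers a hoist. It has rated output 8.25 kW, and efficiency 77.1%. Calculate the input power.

10.7 kW

P_out = 8250 W
P_in = P_out/η = 8250/0.771 = 10700 W = 10.7 kW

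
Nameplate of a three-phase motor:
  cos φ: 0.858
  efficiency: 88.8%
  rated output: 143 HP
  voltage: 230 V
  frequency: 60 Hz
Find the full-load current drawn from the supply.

351 A

P_out = 143 × 746 = 106678 W
P_in = P_out / η = 106678 / 0.888 = 120133 W
I_L = P_in / (√3·V_L·cosφ) = 120133 / (1.732 × 230 × 0.858) = 351 A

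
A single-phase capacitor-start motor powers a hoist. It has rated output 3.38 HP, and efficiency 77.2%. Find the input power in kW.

P_out = 3.38 × 746 = 2521 W
P_in = P_out/η = 2521/0.772 = 3266 W = 3.27 kW

3.27 kW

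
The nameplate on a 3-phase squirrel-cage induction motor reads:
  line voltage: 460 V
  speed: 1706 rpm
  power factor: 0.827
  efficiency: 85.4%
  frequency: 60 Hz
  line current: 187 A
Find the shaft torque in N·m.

589 N·m

P_in = √3·V·I·cosφ = 1.732 × 460 × 187 × 0.827 = 123212 W
P_out = η·P_in = 0.854 × 123212 = 105223 W
n = 1706 rpm
ω = 2π×1706/60 = 178.7 rad/s
τ = P_out/ω = 105223/178.7 = 589 N·m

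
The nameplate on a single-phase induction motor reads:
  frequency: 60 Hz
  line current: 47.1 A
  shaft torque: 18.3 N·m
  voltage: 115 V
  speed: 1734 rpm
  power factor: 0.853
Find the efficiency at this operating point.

71.9 %

ω = 2π × 1734/60 = 181.6 rad/s; P_out = τω = 18.3 × 181.6 = 3323 W
P_in = V·I·cosφ = 115 × 47.1 × 0.853 = 4620 W
η = P_out / P_in = 3323 / 4620 = 0.719 = 71.9%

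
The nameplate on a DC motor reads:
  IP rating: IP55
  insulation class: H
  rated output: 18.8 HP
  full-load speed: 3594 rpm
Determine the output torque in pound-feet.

27.5 lb·ft

P_out = 18.8 × 746 = 14025 W
ω = 2π × 3594/60 = 376.4 rad/s
τ = P_out/ω = 14025/376.4 = 37.26 N·m
In lb·ft: 37.26/1.356 = 27.5 lb·ft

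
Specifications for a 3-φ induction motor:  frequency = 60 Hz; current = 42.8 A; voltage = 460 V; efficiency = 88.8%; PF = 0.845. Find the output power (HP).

34.3 HP

P_in = √3·V·I·cosφ = 1.732 × 460 × 42.8 × 0.845 = 28814 W
P_out = η·P_in = 0.888 × 28814 = 25587 W
= 25587/746 = 34.3 HP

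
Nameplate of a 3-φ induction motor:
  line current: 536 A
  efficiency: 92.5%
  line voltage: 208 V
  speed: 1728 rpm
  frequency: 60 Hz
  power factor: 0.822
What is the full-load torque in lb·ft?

598 lb·ft

P_in = √3·V·I·cosφ = 1.732 × 208 × 536 × 0.822 = 158726 W
P_out = η·P_in = 0.925 × 158726 = 146822 W
n = 1728 rpm
ω = 2π×1728/60 = 181 rad/s
τ = P_out/ω = 146822/181 = 811.2 N·m
In lb·ft: 811.2/1.356 = 598 lb·ft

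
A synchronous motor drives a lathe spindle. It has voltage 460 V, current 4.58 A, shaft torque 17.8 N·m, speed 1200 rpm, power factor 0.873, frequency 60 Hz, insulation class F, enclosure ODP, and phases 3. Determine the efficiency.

70.2 %

ω = 2π × 1200/60 = 125.7 rad/s; P_out = τω = 17.8 × 125.7 = 2237 W
P_in = √3·V_L·I_L·cosφ = 1.732 × 460 × 4.58 × 0.873 = 3186 W
η = P_out / P_in = 2237 / 3186 = 0.702 = 70.2%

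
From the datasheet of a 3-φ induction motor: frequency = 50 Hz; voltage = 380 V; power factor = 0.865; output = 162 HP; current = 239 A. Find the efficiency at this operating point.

88.8 %

P_out = 162 × 746 = 120852 W
P_in = √3·V_L·I_L·cosφ = 1.732 × 380 × 239 × 0.865 = 136065 W
η = P_out / P_in = 120852 / 136065 = 0.888 = 88.8%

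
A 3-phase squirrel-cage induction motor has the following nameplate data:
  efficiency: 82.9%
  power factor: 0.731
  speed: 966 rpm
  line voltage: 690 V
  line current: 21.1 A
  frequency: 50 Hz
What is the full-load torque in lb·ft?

111 lb·ft

P_in = √3·V·I·cosφ = 1.732 × 690 × 21.1 × 0.731 = 18433 W
P_out = η·P_in = 0.829 × 18433 = 15281 W
n = 966 rpm
ω = 2π×966/60 = 101.2 rad/s
τ = P_out/ω = 15281/101.2 = 151 N·m
In lb·ft: 151/1.356 = 111 lb·ft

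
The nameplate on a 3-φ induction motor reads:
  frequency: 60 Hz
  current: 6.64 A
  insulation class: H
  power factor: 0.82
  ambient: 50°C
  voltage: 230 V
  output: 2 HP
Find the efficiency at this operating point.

68.8 %

P_out = 2 × 746 = 1492 W
P_in = √3·V_L·I_L·cosφ = 1.732 × 230 × 6.64 × 0.82 = 2169 W
η = P_out / P_in = 1492 / 2169 = 0.688 = 68.8%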